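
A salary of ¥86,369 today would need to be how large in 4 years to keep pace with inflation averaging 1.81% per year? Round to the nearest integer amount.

¥92,794

Cumulative price-level factor: (1+1.81%)^4 ≈ 1.0743894863.
Multiplying ¥86,369 by the price-level factor gives the future nominal sum.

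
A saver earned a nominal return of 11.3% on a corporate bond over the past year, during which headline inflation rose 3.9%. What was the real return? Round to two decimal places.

7.12%

Real return via the Fisher equation: (1 + 11.3%)/(1 + 3.9%) − 1 = 1.113/1.039 − 1 ≈ 0.07122.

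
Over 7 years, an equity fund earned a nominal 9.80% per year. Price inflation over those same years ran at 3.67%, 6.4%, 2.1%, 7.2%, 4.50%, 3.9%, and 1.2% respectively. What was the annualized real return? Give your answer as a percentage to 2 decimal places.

Cumulative inflation factor: 1.0367 × 1.064 × 1.021 × 1.072 × 1.0450 × 1.039 × 1.012 ≈ 1.32656.
Nominal growth factor: 1.92405. Real growth factor = 1.92405 / 1.32656 ≈ 1.45040.
Annualized: 1.45040^(1/7) − 1 ≈ 0.05456.

5.46%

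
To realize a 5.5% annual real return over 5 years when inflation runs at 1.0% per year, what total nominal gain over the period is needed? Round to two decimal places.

37.36%

Required annual nominal rate: (1+5.5%)(1+1.0%) − 1 = 6.555%.
Cumulative over 5 years: (1 + 0.06555)^5 − 1 ≈ 0.37363.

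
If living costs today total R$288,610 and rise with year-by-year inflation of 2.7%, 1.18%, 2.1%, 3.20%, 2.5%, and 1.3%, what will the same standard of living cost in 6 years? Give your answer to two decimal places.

Cumulative price-level factor: 1.027 × 1.0118 × 1.021 × 1.0320 × 1.025 × 1.013 ≈ 1.1368518394.
The nominal amount required is R$288,610 scaled up by that factor.

R$328,106.81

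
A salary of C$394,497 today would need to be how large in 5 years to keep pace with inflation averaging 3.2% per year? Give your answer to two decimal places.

Cumulative price-level factor: (1+3.2%)^5 ≈ 1.1705729564.
The nominal amount required is C$394,497 scaled up by that factor.

C$461,787.52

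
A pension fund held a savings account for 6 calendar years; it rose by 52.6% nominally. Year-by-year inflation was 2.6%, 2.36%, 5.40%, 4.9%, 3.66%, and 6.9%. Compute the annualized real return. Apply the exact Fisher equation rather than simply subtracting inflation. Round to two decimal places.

2.88%

Cumulative inflation factor: 1.026 × 1.0236 × 1.0540 × 1.049 × 1.0366 × 1.069 ≈ 1.28672.
Nominal growth factor: 1.52600. Real growth factor = 1.52600 / 1.28672 ≈ 1.18597.
Annualized: 1.18597^(1/6) − 1 ≈ 0.02883.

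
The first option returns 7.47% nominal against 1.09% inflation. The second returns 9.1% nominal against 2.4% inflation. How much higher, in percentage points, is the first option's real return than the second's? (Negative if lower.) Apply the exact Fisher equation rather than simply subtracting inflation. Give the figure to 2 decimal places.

The first option real return: 1.0747/1.0109 − 1 = 6.311%.
The second real return: 1.091/1.024 − 1 = 6.543%.
Difference: 6.311 − 6.543 = -0.232 pp.

-0.23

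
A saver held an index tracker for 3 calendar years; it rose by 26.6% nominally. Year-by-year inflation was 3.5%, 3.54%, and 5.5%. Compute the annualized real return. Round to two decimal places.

3.84%

Cumulative inflation factor: 1.035 × 1.0354 × 1.055 ≈ 1.13058.
Nominal growth factor: 1.26600. Real growth factor = 1.26600 / 1.13058 ≈ 1.11978.
Annualized: 1.11978^(1/3) − 1 ≈ 0.03843.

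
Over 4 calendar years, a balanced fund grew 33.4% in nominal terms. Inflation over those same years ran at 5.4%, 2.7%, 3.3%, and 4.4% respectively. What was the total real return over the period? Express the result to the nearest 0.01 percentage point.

Cumulative inflation factor: 1.054 × 1.027 × 1.033 × 1.044 ≈ 1.16738.
Nominal growth factor: 1.33400. Real growth factor = 1.33400 / 1.16738 ≈ 1.14273.
Total real return ≈ 14.2731%.

14.27%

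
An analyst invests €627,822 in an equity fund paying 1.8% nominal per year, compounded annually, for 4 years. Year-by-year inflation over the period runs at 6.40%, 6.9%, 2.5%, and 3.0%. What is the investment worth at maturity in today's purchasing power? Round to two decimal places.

Nominal value at maturity: €627,822 × (1 + 1.8%)^4 ≈ €674,260.38.
Price-level factor over 4 years: 1.0640 × 1.069 × 1.025 × 1.030 = 1.200826942.
Dividing the nominal maturity value by the price-level factor gives the value in today's money.

€561,496.71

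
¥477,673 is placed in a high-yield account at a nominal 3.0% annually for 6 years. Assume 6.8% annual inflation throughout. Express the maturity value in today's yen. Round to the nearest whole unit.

Nominal value at maturity: ¥477,673 × (1 + 3.0%)^6 ≈ ¥570,367.
Price-level factor over 6 years: (1 + 6.8%)^6 ≈ 1.4839781831.
Dividing the nominal maturity value by the price-level factor gives the value in today's money.

¥384,350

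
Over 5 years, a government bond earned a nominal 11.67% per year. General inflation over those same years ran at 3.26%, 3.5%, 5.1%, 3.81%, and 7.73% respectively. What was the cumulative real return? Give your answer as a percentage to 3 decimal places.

Cumulative inflation factor: 1.0326 × 1.035 × 1.051 × 1.0381 × 1.0773 ≈ 1.25618.
Nominal growth factor: 1.73653. Real growth factor = 1.73653 / 1.25618 ≈ 1.38239.
Total real return ≈ 38.2393%.

38.239%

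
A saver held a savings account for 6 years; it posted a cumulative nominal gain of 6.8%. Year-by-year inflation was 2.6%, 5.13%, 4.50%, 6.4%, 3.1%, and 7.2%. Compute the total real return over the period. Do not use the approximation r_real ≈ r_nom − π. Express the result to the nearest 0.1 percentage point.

Cumulative inflation factor: 1.026 × 1.0513 × 1.0450 × 1.064 × 1.031 × 1.072 ≈ 1.32552.
Nominal growth factor: 1.06800. Real growth factor = 1.06800 / 1.32552 ≈ 0.80572.
Total real return ≈ -19.4277%.

-19.4%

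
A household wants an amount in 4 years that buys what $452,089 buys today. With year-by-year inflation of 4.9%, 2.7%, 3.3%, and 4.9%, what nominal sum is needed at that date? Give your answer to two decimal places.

Cumulative price-level factor: 1.049 × 1.027 × 1.033 × 1.049 ≈ 1.1674055173.
Multiplying $452,089 by the price-level factor gives the future nominal sum.

$527,771.19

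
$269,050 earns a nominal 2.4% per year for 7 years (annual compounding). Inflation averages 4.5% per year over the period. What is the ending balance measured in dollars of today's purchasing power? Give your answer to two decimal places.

$233,409.57

Nominal value at maturity: $269,050 × (1 + 2.4%)^7 ≈ $317,638.18.
Price-level factor over 7 years: (1 + 4.5%)^7 ≈ 1.3608618305.
Dividing the nominal maturity value by the price-level factor gives the value in today's money.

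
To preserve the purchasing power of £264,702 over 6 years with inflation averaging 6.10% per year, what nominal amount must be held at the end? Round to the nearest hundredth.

Cumulative price-level factor: (1+6.10%)^6 ≈ 1.4265674267.
The nominal amount required is £264,702 scaled up by that factor.

£377,615.25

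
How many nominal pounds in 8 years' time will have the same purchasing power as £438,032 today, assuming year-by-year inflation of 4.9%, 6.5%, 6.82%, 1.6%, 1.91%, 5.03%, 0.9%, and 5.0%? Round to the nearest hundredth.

Cumulative price-level factor: 1.049 × 1.065 × 1.0682 × 1.016 × 1.0191 × 1.0503 × 1.009 × 1.050 ≈ 1.3749345015.
The nominal amount required is £438,032 scaled up by that factor.

£602,265.31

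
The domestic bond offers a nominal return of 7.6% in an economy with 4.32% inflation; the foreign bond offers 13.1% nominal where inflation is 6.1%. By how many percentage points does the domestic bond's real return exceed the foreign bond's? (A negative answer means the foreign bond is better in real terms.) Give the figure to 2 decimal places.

The domestic bond real return: 1.076/1.0432 − 1 = 3.144%.
The foreign bond real return: 1.131/1.061 − 1 = 6.598%.
Difference: 3.144 − 6.598 = -3.454 pp.

-3.45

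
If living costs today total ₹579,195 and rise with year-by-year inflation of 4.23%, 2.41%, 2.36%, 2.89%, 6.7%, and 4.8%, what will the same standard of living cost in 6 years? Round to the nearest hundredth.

Cumulative price-level factor: 1.0423 × 1.0241 × 1.0236 × 1.0289 × 1.067 × 1.048 ≈ 1.2570838600.
The nominal amount required is ₹579,195 scaled up by that factor.

₹728,096.69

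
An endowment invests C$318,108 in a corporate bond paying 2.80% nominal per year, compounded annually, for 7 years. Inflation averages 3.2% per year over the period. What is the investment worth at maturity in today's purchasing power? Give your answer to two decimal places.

C$309,576.88

Nominal value at maturity: C$318,108 × (1 + 2.80%)^7 ≈ C$385,945.87.
Price-level factor over 7 years: (1 + 3.2%)^7 ≈ 1.2466882924.
The maturity value deflated by that factor is the answer in today's purchasing power.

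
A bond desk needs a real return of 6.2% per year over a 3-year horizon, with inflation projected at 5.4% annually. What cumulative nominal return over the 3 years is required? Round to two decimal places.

40.25%

Required annual nominal rate: (1+6.2%)(1+5.4%) − 1 = 11.9348%.
Cumulative over 3 years: (1 + 0.119348)^3 − 1 ≈ 0.40248.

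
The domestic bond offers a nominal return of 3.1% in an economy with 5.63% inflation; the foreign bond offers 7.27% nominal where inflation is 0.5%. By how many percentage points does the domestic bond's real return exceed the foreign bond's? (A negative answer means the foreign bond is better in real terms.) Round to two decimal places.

The domestic bond real return: 1.031/1.0563 − 1 = -2.395%.
The foreign bond real return: 1.0727/1.005 − 1 = 6.736%.
Difference: -2.395 − 6.736 = -9.131 pp.

-9.13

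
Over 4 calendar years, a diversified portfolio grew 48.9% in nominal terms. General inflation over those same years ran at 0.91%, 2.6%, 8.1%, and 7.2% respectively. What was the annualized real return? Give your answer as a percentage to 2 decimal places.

5.55%

Cumulative inflation factor: 1.0091 × 1.026 × 1.081 × 1.072 ≈ 1.19978.
Nominal growth factor: 1.48900. Real growth factor = 1.48900 / 1.19978 ≈ 1.24106.
Annualized: 1.24106^(1/4) − 1 ≈ 0.05548.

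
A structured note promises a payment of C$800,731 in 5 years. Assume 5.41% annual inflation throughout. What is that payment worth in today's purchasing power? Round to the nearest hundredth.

Price-level factor over 5 years: (1 + 5.41%)^5 ≈ 1.3013947987.
Purchasing power today: C$800,731 divided by that factor.

C$615,286.77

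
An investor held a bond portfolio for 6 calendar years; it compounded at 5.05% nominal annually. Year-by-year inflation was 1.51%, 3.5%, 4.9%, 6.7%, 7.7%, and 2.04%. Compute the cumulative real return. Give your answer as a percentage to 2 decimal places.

3.99%

Cumulative inflation factor: 1.0151 × 1.035 × 1.049 × 1.067 × 1.077 × 1.0204 ≈ 1.29234.
Nominal growth factor: 1.34393. Real growth factor = 1.34393 / 1.29234 ≈ 1.03992.
Total real return ≈ 3.9923%.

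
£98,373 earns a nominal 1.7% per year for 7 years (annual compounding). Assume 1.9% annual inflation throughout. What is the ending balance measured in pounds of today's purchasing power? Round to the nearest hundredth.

£97,029.39

Nominal value at maturity: £98,373 × (1 + 1.7%)^7 ≈ £110,693.62.
Price-level factor over 7 years: (1 + 1.9%)^7 ≈ 1.1408256786.
Dividing the nominal maturity value by the price-level factor gives the value in today's money.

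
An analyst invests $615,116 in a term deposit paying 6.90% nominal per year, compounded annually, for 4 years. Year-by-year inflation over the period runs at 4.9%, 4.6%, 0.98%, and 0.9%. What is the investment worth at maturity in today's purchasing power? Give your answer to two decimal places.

Nominal value at maturity: $615,116 × (1 + 6.90%)^4 ≈ $803,281.65.
Price-level factor over 4 years: 1.049 × 1.046 × 1.0098 × 1.009 ≈ 1.1179791530.
The maturity value deflated by that factor is the answer in today's purchasing power.

$718,512.19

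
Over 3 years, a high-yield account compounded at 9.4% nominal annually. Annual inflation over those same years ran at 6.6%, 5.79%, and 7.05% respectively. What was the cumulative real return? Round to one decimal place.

Cumulative inflation factor: 1.066 × 1.0579 × 1.0705 ≈ 1.20723.
Nominal growth factor: 1.30934. Real growth factor = 1.30934 / 1.20723 ≈ 1.08458.
Total real return ≈ 8.4585%.

8.5%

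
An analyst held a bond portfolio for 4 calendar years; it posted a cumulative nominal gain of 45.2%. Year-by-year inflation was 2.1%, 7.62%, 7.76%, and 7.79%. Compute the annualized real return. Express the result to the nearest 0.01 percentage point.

3.28%

Cumulative inflation factor: 1.021 × 1.0762 × 1.0776 × 1.0779 ≈ 1.27631.
Nominal growth factor: 1.45200. Real growth factor = 1.45200 / 1.27631 ≈ 1.13766.
Annualized: 1.13766^(1/4) − 1 ≈ 0.03277.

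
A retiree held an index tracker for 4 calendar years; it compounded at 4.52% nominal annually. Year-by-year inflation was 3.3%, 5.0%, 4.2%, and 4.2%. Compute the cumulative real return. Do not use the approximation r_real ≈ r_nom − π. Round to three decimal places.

1.338%

Cumulative inflation factor: 1.033 × 1.050 × 1.042 × 1.042 ≈ 1.17767.
Nominal growth factor: 1.19343. Real growth factor = 1.19343 / 1.17767 ≈ 1.01338.
Total real return ≈ 1.3381%.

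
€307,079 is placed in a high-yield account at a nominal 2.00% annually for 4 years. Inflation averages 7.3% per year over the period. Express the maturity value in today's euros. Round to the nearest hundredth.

Nominal value at maturity: €307,079 × (1 + 2.00%)^4 ≈ €332,392.19.
Price-level factor over 4 years: (1 + 7.3%)^4 ≈ 1.3255584662.
The maturity value deflated by that factor is the answer in today's purchasing power.

€250,756.34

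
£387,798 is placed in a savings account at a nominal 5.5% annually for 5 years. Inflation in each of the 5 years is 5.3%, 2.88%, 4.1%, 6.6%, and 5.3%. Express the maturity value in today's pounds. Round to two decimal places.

£400,379.87

Nominal value at maturity: £387,798 × (1 + 5.5%)^5 ≈ £506,836.48.
Price-level factor over 5 years: 1.053 × 1.0288 × 1.041 × 1.066 × 1.053 ≈ 1.2658890178.
The maturity value deflated by that factor is the answer in today's purchasing power.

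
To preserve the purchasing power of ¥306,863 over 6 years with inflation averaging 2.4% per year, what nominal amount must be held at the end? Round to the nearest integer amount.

¥353,789

Cumulative price-level factor: (1+2.4%)^6 ≈ 1.1529215046.
The nominal amount required is ¥306,863 scaled up by that factor.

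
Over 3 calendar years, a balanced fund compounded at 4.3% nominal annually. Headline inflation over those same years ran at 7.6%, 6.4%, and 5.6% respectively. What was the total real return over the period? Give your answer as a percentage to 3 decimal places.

-6.150%

Cumulative inflation factor: 1.076 × 1.064 × 1.056 ≈ 1.20898.
Nominal growth factor: 1.13463. Real growth factor = 1.13463 / 1.20898 ≈ 0.93850.
Total real return ≈ -6.1498%.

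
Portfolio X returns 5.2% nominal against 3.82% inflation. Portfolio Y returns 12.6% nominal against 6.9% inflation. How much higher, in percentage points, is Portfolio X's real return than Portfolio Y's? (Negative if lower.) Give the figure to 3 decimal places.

Portfolio X real return: 1.052/1.0382 − 1 = 1.3292%.
Portfolio Y real return: 1.126/1.069 − 1 = 5.3321%.
Difference: 1.3292 − 5.3321 = -4.0029 pp.

-4.003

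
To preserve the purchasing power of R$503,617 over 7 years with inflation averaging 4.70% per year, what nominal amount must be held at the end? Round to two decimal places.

R$694,587.80

Cumulative price-level factor: (1+4.70%)^7 ≈ 1.3791984860.
The nominal amount required is R$503,617 scaled up by that factor.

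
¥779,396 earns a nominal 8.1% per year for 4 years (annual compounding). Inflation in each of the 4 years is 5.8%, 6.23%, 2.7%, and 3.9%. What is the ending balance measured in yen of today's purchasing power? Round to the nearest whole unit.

Nominal value at maturity: ¥779,396 × (1 + 8.1%)^4 ≈ ¥1,064,292.
Price-level factor over 4 years: 1.058 × 1.0623 × 1.027 × 1.039 ≈ 1.1992751652.
Dividing the nominal maturity value by the price-level factor gives the value in today's money.

¥887,446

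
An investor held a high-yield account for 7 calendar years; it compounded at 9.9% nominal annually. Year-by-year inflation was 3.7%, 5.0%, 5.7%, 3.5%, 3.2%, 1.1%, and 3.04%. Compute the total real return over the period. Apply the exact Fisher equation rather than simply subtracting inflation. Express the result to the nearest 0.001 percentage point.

51.204%

Cumulative inflation factor: 1.037 × 1.050 × 1.057 × 1.035 × 1.032 × 1.011 × 1.0304 ≈ 1.28062.
Nominal growth factor: 1.93635. Real growth factor = 1.93635 / 1.28062 ≈ 1.51204.
Total real return ≈ 51.2042%.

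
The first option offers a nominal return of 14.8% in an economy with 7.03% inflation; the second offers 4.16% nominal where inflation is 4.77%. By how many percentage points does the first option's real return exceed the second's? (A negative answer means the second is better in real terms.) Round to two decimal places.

7.84

The first option real return: 1.148/1.0703 − 1 = 7.260%.
The second real return: 1.0416/1.0477 − 1 = -0.582%.
Difference: 7.260 − (-0.582) = 7.842 pp.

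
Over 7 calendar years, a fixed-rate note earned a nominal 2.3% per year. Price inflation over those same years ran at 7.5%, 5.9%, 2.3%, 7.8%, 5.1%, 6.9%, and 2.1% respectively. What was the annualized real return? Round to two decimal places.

Cumulative inflation factor: 1.075 × 1.059 × 1.023 × 1.078 × 1.051 × 1.069 × 1.021 ≈ 1.44014.
Nominal growth factor: 1.17254. Real growth factor = 1.17254 / 1.44014 ≈ 0.81419.
Annualized: 0.81419^(1/7) − 1 ≈ -0.02894.

-2.89%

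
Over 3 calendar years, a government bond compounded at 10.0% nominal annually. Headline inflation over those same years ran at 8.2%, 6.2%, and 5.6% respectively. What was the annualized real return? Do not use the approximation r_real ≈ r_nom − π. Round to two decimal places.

Cumulative inflation factor: 1.082 × 1.062 × 1.056 ≈ 1.21343.
Nominal growth factor: 1.33100. Real growth factor = 1.33100 / 1.21343 ≈ 1.09689.
Annualized: 1.09689^(1/3) − 1 ≈ 0.03131.

3.13%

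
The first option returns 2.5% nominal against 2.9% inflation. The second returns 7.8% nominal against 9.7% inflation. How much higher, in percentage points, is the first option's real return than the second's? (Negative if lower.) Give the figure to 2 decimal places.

The first option real return: 1.025/1.029 − 1 = -0.389%.
The second real return: 1.078/1.097 − 1 = -1.732%.
Difference: -0.389 − (-1.732) = 1.343 pp.

1.34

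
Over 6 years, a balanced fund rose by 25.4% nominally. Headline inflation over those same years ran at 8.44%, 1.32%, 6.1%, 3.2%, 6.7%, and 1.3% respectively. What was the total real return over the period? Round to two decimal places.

-3.56%

Cumulative inflation factor: 1.0844 × 1.0132 × 1.061 × 1.032 × 1.067 × 1.013 ≈ 1.30033.
Nominal growth factor: 1.25400. Real growth factor = 1.25400 / 1.30033 ≈ 0.96437.
Total real return ≈ -3.5630%.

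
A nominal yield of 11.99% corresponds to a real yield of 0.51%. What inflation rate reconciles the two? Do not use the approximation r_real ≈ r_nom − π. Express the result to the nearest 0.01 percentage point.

From (1+r_nom) = (1+r_real)(1+π), we get 1+π = (1 + 11.99%)/(1 + 0.51%) = 1.1199/1.0051 ≈ 1.11422.
So π ≈ 11.4217%.

11.42%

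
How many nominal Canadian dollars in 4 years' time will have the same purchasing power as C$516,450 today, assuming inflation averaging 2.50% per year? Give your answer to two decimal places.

C$570,064.17

Cumulative price-level factor: (1+2.50%)^4 ≈ 1.1038128906.
The nominal amount required is C$516,450 scaled up by that factor.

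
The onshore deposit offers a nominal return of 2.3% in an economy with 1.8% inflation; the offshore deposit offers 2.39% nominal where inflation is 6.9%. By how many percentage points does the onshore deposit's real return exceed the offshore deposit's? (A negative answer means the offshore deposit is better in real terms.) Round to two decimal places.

The onshore deposit real return: 1.023/1.018 − 1 = 0.491%.
The offshore deposit real return: 1.0239/1.069 − 1 = -4.219%.
Difference: 0.491 − (-4.219) = 4.710 pp.

4.71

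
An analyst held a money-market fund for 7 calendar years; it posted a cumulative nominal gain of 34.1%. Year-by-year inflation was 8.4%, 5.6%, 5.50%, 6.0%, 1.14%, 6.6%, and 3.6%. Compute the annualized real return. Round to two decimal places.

-0.91%

Cumulative inflation factor: 1.084 × 1.056 × 1.0550 × 1.060 × 1.0114 × 1.066 × 1.036 ≈ 1.42985.
Nominal growth factor: 1.34100. Real growth factor = 1.34100 / 1.42985 ≈ 0.93786.
Annualized: 0.93786^(1/7) − 1 ≈ -0.00912.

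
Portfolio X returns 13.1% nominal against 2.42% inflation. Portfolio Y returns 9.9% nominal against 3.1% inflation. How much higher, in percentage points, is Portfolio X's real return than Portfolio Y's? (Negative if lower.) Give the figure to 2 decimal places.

Portfolio X real return: 1.131/1.0242 − 1 = 10.428%.
Portfolio Y real return: 1.099/1.031 − 1 = 6.596%.
Difference: 10.428 − 6.596 = 3.832 pp.

3.83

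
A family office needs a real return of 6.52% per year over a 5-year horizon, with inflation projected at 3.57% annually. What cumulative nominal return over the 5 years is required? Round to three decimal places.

63.428%

Required annual nominal rate: (1+6.52%)(1+3.57%) − 1 = 10.322764%.
Cumulative over 5 years: (1 + 0.10322764)^5 − 1 ≈ 0.63428.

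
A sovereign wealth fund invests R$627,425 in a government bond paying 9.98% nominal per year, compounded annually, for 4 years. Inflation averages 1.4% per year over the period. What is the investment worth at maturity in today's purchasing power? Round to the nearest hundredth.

R$868,290.12

Nominal value at maturity: R$627,425 × (1 + 9.98%)^4 ≈ R$917,945.04.
Price-level factor over 4 years: (1 + 1.4%)^4 ≈ 1.0571870144.
Dividing the nominal maturity value by the price-level factor gives the value in today's money.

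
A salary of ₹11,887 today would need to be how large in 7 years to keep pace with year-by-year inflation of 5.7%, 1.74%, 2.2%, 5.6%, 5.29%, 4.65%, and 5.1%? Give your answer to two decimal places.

₹15,976.55

Cumulative price-level factor: 1.057 × 1.0174 × 1.022 × 1.056 × 1.0529 × 1.0465 × 1.051 ≈ 1.3440350949.
The nominal amount required is ₹11,887 scaled up by that factor.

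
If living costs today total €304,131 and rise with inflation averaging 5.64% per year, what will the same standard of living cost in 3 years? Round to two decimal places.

Cumulative price-level factor: (1+5.64%)^3 ≈ 1.1789222861.
The nominal amount required is €304,131 scaled up by that factor.

€358,546.81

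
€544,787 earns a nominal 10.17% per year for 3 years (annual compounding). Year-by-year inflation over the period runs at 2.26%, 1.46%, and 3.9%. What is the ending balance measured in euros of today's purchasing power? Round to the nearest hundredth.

€675,772.62

Nominal value at maturity: €544,787 × (1 + 10.17%)^3 ≈ €728,478.58.
Price-level factor over 3 years: 1.0226 × 1.0146 × 1.039 ≈ 1.0779936284.
Dividing the nominal maturity value by the price-level factor gives the value in today's money.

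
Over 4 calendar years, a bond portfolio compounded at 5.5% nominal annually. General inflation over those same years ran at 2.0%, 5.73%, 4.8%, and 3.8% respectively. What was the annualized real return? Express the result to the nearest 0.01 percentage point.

Cumulative inflation factor: 1.020 × 1.0573 × 1.048 × 1.038 ≈ 1.17316.
Nominal growth factor: 1.23882. Real growth factor = 1.23882 / 1.17316 ≈ 1.05597.
Annualized: 1.05597^(1/4) − 1 ≈ 0.01371.

1.37%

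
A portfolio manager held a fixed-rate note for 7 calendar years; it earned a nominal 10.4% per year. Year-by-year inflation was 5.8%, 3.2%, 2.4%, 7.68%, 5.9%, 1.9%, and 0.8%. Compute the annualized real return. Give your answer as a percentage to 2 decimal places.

6.23%

Cumulative inflation factor: 1.058 × 1.032 × 1.024 × 1.0768 × 1.059 × 1.019 × 1.008 ≈ 1.30958.
Nominal growth factor: 1.99887. Real growth factor = 1.99887 / 1.30958 ≈ 1.52634.
Annualized: 1.52634^(1/7) − 1 ≈ 0.06227.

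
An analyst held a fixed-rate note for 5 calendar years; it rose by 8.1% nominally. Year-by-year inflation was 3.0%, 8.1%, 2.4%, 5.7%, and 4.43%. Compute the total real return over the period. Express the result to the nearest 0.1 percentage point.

Cumulative inflation factor: 1.030 × 1.081 × 1.024 × 1.057 × 1.0443 ≈ 1.25853.
Nominal growth factor: 1.08100. Real growth factor = 1.08100 / 1.25853 ≈ 0.85894.
Total real return ≈ -14.1061%.

-14.1%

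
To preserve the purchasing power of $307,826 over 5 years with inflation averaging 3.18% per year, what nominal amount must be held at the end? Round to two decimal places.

$359,983.77

Cumulative price-level factor: (1+3.18%)^5 ≈ 1.1694391199.
Multiplying $307,826 by the price-level factor gives the future nominal sum.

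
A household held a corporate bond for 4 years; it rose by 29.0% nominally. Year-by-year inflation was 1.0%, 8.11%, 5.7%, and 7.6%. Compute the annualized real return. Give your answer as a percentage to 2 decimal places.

Cumulative inflation factor: 1.010 × 1.0811 × 1.057 × 1.076 ≈ 1.24187.
Nominal growth factor: 1.29000. Real growth factor = 1.29000 / 1.24187 ≈ 1.03876.
Annualized: 1.03876^(1/4) − 1 ≈ 0.00955.

0.96%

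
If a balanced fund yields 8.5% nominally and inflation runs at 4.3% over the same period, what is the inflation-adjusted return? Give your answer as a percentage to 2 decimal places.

Real return via the Fisher equation: (1 + 8.5%)/(1 + 4.3%) − 1 = 1.085/1.043 − 1 ≈ 0.04027.

4.03%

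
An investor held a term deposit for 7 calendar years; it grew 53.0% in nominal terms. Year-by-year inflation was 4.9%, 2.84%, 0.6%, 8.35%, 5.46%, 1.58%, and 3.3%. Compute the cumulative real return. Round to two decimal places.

17.58%

Cumulative inflation factor: 1.049 × 1.0284 × 1.006 × 1.0835 × 1.0546 × 1.0158 × 1.033 ≈ 1.30125.
Nominal growth factor: 1.53000. Real growth factor = 1.53000 / 1.30125 ≈ 1.17579.
Total real return ≈ 17.5792%.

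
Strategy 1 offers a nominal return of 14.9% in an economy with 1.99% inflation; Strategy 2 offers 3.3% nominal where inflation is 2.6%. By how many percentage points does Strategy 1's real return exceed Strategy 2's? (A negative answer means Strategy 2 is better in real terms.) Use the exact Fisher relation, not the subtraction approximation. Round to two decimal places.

Strategy 1 real return: 1.149/1.0199 − 1 = 12.658%.
Strategy 2 real return: 1.033/1.026 − 1 = 0.682%.
Difference: 12.658 − 0.682 = 11.976 pp.

11.98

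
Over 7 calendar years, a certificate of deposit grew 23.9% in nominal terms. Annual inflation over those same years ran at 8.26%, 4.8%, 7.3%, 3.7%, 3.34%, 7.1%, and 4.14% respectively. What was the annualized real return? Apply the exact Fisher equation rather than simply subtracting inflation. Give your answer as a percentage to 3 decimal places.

-2.270%

Cumulative inflation factor: 1.0826 × 1.048 × 1.073 × 1.037 × 1.0334 × 1.071 × 1.0414 ≈ 1.45507.
Nominal growth factor: 1.23900. Real growth factor = 1.23900 / 1.45507 ≈ 0.85151.
Annualized: 0.85151^(1/7) − 1 ≈ -0.02270.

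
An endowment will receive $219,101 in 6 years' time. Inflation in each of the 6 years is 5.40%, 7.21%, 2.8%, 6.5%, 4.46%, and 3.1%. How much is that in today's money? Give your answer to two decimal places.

$164,443.63

Price-level factor over 6 years: 1.0540 × 1.0721 × 1.028 × 1.065 × 1.0446 × 1.031 ≈ 1.3323775798.
Purchasing power today: $219,101 divided by that factor.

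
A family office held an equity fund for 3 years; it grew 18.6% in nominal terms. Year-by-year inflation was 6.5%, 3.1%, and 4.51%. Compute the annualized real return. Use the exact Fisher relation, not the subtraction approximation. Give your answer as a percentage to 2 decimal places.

Cumulative inflation factor: 1.065 × 1.031 × 1.0451 ≈ 1.14754.
Nominal growth factor: 1.18600. Real growth factor = 1.18600 / 1.14754 ≈ 1.03352.
Annualized: 1.03352^(1/3) − 1 ≈ 0.01105.

1.11%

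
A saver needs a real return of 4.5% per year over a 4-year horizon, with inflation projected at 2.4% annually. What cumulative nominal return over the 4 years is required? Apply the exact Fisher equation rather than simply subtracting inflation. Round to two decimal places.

Required annual nominal rate: (1+4.5%)(1+2.4%) − 1 = 7.008%.
Cumulative over 4 years: (1 + 0.07008)^4 − 1 ≈ 0.31119.

31.12%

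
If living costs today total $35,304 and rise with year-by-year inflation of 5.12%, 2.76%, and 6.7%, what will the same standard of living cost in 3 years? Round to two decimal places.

$40,690.95

Cumulative price-level factor: 1.0512 × 1.0276 × 1.067 ≈ 1.1525873990.
The nominal amount required is $35,304 scaled up by that factor.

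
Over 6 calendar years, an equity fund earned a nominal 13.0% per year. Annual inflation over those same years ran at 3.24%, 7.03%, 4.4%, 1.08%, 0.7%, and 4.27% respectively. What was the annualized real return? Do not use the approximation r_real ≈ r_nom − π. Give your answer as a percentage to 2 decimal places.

9.25%

Cumulative inflation factor: 1.0324 × 1.0703 × 1.044 × 1.0108 × 1.007 × 1.0427 ≈ 1.22436.
Nominal growth factor: 2.08195. Real growth factor = 2.08195 / 1.22436 ≈ 1.70044.
Annualized: 1.70044^(1/6) − 1 ≈ 0.09251.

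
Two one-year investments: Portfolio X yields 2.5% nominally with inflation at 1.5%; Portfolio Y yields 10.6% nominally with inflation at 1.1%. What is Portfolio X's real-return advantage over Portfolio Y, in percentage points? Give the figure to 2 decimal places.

Portfolio X real return: 1.025/1.015 − 1 = 0.985%.
Portfolio Y real return: 1.106/1.011 − 1 = 9.397%.
Difference: 0.985 − 9.397 = -8.412 pp.

-8.41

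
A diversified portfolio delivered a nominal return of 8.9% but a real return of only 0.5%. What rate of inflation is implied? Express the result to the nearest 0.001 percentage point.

8.358%

From (1+r_nom) = (1+r_real)(1+π), we get 1+π = (1 + 8.9%)/(1 + 0.5%) = 1.089/1.005 ≈ 1.08358.
So π ≈ 8.3582%.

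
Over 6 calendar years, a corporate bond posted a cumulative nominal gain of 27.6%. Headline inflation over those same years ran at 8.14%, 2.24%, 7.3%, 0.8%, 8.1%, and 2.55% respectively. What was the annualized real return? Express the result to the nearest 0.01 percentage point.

-0.63%

Cumulative inflation factor: 1.0814 × 1.0224 × 1.073 × 1.008 × 1.081 × 1.0255 ≈ 1.32565.
Nominal growth factor: 1.27600. Real growth factor = 1.27600 / 1.32565 ≈ 0.96255.
Annualized: 0.96255^(1/6) − 1 ≈ -0.00634.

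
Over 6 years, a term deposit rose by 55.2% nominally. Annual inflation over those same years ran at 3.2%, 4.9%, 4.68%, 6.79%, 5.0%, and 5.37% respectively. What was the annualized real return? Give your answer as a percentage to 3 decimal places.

Cumulative inflation factor: 1.032 × 1.049 × 1.0468 × 1.0679 × 1.050 × 1.0537 ≈ 1.33892.
Nominal growth factor: 1.55200. Real growth factor = 1.55200 / 1.33892 ≈ 1.15914.
Annualized: 1.15914^(1/6) − 1 ≈ 0.02492.

2.492%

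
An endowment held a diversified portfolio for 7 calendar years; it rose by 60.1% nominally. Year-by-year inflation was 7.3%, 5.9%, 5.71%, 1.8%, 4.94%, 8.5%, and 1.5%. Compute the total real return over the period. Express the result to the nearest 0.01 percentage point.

Cumulative inflation factor: 1.073 × 1.059 × 1.0571 × 1.018 × 1.0494 × 1.085 × 1.015 ≈ 1.41318.
Nominal growth factor: 1.60100. Real growth factor = 1.60100 / 1.41318 ≈ 1.13291.
Total real return ≈ 13.2909%.

13.29%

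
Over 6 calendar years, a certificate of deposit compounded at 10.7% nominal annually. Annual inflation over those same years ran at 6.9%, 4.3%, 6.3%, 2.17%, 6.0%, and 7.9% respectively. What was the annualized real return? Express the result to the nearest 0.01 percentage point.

4.85%

Cumulative inflation factor: 1.069 × 1.043 × 1.063 × 1.0217 × 1.060 × 1.079 ≈ 1.38499.
Nominal growth factor: 1.84029. Real growth factor = 1.84029 / 1.38499 ≈ 1.32874.
Annualized: 1.32874^(1/6) − 1 ≈ 0.04851.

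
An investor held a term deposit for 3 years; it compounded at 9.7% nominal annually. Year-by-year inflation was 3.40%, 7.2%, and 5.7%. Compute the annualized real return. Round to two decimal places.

Cumulative inflation factor: 1.0340 × 1.072 × 1.057 ≈ 1.17163.
Nominal growth factor: 1.32014. Real growth factor = 1.32014 / 1.17163 ≈ 1.12676.
Annualized: 1.12676^(1/3) − 1 ≈ 0.04058.

4.06%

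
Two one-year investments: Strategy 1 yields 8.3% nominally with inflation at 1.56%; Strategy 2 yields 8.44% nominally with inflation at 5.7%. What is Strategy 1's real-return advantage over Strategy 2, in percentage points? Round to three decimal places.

Strategy 1 real return: 1.083/1.0156 − 1 = 6.6365%.
Strategy 2 real return: 1.0844/1.057 − 1 = 2.5922%.
Difference: 6.6365 − 2.5922 = 4.0443 pp.

4.044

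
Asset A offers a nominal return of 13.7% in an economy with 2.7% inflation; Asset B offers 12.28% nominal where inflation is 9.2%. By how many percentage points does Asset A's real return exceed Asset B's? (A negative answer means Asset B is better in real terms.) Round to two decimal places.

7.89

Asset A real return: 1.137/1.027 − 1 = 10.711%.
Asset B real return: 1.1228/1.092 − 1 = 2.821%.
Difference: 10.711 − 2.821 = 7.890 pp.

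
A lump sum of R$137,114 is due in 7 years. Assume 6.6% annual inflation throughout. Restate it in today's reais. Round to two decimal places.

Price-level factor over 7 years: (1 + 6.6%)^7 ≈ 1.5642293588.
Purchasing power today: R$137,114 divided by that factor.

R$87,655.94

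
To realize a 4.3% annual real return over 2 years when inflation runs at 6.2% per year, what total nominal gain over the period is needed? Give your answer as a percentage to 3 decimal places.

Required annual nominal rate: (1+4.3%)(1+6.2%) − 1 = 10.7666%.
Cumulative over 2 years: (1 + 0.107666)^2 − 1 ≈ 0.22692.

22.692%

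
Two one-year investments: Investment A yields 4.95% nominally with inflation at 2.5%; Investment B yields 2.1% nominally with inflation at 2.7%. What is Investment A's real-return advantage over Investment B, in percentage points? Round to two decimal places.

2.97

Investment A real return: 1.0495/1.025 − 1 = 2.390%.
Investment B real return: 1.021/1.027 − 1 = -0.584%.
Difference: 2.390 − (-0.584) = 2.974 pp.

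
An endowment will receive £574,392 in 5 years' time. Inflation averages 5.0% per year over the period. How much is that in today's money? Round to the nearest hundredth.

Price-level factor over 5 years: (1 + 5.0%)^5 = 1.2762815625.
Purchasing power today: £574,392 divided by that factor.

£450,051.16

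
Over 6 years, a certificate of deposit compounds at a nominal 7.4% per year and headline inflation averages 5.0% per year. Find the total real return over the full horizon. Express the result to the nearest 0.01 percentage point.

The annual real rate is (1+7.4%)/(1+5.0%) − 1 = 2.2857%.
Compounded over 6 years: (1 + 0.022857)^6 − 1 ≈ 0.14522.

14.52%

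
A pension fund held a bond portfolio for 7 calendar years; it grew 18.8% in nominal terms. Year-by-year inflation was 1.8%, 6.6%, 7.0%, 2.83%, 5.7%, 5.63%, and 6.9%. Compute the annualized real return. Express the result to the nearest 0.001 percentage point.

-2.566%

Cumulative inflation factor: 1.018 × 1.066 × 1.070 × 1.0283 × 1.057 × 1.0563 × 1.069 ≈ 1.42511.
Nominal growth factor: 1.18800. Real growth factor = 1.18800 / 1.42511 ≈ 0.83362.
Annualized: 0.83362^(1/7) − 1 ≈ -0.02566.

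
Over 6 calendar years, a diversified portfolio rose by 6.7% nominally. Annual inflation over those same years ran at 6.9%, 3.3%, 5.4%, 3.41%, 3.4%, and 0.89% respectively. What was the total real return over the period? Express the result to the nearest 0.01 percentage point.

Cumulative inflation factor: 1.069 × 1.033 × 1.054 × 1.0341 × 1.034 × 1.0089 ≈ 1.25560.
Nominal growth factor: 1.06700. Real growth factor = 1.06700 / 1.25560 ≈ 0.84980.
Total real return ≈ -15.0204%.

-15.02%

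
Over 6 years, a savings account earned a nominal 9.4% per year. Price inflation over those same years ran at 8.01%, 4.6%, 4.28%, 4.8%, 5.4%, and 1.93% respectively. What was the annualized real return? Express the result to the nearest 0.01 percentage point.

4.37%

Cumulative inflation factor: 1.0801 × 1.046 × 1.0428 × 1.048 × 1.054 × 1.0193 ≈ 1.32648.
Nominal growth factor: 1.71437. Real growth factor = 1.71437 / 1.32648 ≈ 1.29242.
Annualized: 1.29242^(1/6) − 1 ≈ 0.04368.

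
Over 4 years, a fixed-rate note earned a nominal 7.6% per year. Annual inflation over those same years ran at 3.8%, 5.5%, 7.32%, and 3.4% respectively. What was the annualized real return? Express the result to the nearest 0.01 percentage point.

2.48%

Cumulative inflation factor: 1.038 × 1.055 × 1.0732 × 1.034 ≈ 1.21521.
Nominal growth factor: 1.34045. Real growth factor = 1.34045 / 1.21521 ≈ 1.10306.
Annualized: 1.10306^(1/4) − 1 ≈ 0.02482.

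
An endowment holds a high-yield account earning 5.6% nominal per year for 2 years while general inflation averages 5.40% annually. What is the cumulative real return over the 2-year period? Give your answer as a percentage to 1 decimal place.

The annual real rate is (1+5.6%)/(1+5.40%) − 1 = 0.1898%.
Compounded over 2 years: (1 + 0.001898)^2 − 1 ≈ 0.00380.

0.4%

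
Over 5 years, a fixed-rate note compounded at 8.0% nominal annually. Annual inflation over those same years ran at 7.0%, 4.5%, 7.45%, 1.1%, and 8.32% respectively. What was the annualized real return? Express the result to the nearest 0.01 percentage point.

Cumulative inflation factor: 1.070 × 1.045 × 1.0745 × 1.011 × 1.0832 ≈ 1.31573.
Nominal growth factor: 1.46933. Real growth factor = 1.46933 / 1.31573 ≈ 1.11674.
Annualized: 1.11674^(1/5) − 1 ≈ 0.02233.

2.23%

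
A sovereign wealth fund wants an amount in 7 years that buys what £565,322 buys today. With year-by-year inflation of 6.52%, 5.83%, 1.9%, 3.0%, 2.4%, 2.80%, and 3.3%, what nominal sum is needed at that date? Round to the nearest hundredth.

Cumulative price-level factor: 1.0652 × 1.0583 × 1.019 × 1.030 × 1.024 × 1.0280 × 1.033 ≈ 1.2866035798.
The nominal amount required is £565,322 scaled up by that factor.

£727,345.31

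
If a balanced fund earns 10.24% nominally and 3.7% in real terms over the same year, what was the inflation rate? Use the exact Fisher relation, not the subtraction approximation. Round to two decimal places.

6.31%

From (1+r_nom) = (1+r_real)(1+π), we get 1+π = (1 + 10.24%)/(1 + 3.7%) = 1.1024/1.037 ≈ 1.06307.
So π ≈ 6.3067%.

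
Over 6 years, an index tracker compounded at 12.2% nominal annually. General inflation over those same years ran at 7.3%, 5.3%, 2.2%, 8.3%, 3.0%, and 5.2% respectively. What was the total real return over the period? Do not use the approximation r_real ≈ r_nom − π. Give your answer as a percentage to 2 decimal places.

47.23%

Cumulative inflation factor: 1.073 × 1.053 × 1.022 × 1.083 × 1.030 × 1.052 ≈ 1.35507.
Nominal growth factor: 1.99507. Real growth factor = 1.99507 / 1.35507 ≈ 1.47230.
Total real return ≈ 47.2301%.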